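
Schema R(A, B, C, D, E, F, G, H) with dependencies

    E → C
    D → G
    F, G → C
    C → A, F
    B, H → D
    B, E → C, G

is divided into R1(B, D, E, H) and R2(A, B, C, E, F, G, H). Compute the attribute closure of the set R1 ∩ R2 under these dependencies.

R1 ∩ R2 = {B, E, H}.
E → C applies, adding C
C → A, F applies, adding A, F
B, H → D applies, adding D
B, E → C, G applies, adding G
Closure: {A, B, C, D, E, F, G, H}.

A, B, C, D, E, F, G, H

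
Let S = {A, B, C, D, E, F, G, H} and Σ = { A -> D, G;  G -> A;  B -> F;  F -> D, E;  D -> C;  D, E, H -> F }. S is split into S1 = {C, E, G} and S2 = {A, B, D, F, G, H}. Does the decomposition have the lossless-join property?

No

Common attributes: S1 ∩ S2 = {G}.
Closure of {G}: G → A applies, adding A; A → D, G applies, adding D; D → C applies, adding C. So (G)⁺ = {A, C, D, G}.
The closure contains neither all of S1 = {C, E, G} nor all of S2 = {A, B, D, F, G, H}, so the common attributes are not a superkey of either fragment. The join is lossy.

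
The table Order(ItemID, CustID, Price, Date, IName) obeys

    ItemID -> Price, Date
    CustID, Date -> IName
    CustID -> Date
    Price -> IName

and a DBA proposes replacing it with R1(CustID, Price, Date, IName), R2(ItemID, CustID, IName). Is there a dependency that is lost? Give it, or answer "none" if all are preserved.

Check ItemID → Price, Date: no single fragment contains all of {ItemID, Price, Date}, and the restricted closure of {ItemID} across the fragments never reaches {Price, Date}.
CustID, Date → IName is preserved.
CustID → Date is preserved.
Price → IName is preserved.

ItemID -> Price, Date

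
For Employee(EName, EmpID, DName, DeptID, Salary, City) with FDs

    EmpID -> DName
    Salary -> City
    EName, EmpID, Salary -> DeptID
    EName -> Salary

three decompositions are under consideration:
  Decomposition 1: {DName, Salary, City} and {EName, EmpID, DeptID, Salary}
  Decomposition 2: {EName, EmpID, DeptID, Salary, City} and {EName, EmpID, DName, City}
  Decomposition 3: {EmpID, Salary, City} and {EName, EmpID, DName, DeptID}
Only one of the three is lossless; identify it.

Decomposition 2

Decomposition 1: common = {Salary}, closure = {Salary, City} → lossy.
Decomposition 2: common = {EName, EmpID, City}, closure = {EName, EmpID, DName, DeptID, Salary, City} → lossless.
Decomposition 3: common = {EmpID}, closure = {EmpID, DName} → lossy.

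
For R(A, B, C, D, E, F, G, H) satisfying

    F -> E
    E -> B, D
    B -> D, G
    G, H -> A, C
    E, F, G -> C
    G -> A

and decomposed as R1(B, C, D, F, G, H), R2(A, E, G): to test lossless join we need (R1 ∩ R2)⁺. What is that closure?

A, G

R1 ∩ R2 = {G}.
G → A applies, adding A
Closure: {A, G}.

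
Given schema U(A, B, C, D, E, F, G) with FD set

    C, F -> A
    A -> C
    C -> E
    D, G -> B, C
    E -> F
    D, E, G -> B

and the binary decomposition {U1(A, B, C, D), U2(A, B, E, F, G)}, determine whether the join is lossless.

No

Common attributes: U1 ∩ U2 = {A, B}.
Closure of {A, B}: A → C applies, adding C; C → E applies, adding E; E → F applies, adding F. So (A, B)⁺ = {A, B, C, E, F}.
The closure contains neither all of U1 = {A, B, C, D} nor all of U2 = {A, B, E, F, G}, so the common attributes are not a superkey of either fragment. The join is lossy.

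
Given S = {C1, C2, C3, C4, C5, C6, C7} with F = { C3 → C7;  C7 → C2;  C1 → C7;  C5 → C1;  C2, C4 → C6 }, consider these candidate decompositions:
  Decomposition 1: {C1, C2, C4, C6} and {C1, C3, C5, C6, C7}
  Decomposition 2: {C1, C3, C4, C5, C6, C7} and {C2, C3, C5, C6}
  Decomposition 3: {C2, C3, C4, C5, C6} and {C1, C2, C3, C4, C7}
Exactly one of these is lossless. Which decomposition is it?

Decomposition 2

Decomposition 1: common = {C1, C6}, closure = {C1, C2, C6, C7} → lossy.
Decomposition 2: common = {C3, C5, C6}, closure = {C1, C2, C3, C5, C6, C7} → lossless.
Decomposition 3: common = {C2, C3, C4}, closure = {C2, C3, C4, C6, C7} → lossy.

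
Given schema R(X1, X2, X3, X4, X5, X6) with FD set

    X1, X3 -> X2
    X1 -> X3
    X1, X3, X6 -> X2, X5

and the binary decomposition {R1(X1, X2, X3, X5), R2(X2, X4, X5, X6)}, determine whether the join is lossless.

Common attributes: R1 ∩ R2 = {X2, X5}.
No dependency enlarges {X2, X5}, so (X2, X5)⁺ = {X2, X5}.
The closure contains neither all of R1 = {X1, X2, X3, X5} nor all of R2 = {X2, X4, X5, X6}, so the common attributes are not a superkey of either fragment. The join is lossy.

No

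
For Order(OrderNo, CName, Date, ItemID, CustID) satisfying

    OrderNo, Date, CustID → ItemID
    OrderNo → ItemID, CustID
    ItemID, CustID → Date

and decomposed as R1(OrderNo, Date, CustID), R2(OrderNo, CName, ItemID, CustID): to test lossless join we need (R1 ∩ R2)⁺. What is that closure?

OrderNo, Date, ItemID, CustID

R1 ∩ R2 = {OrderNo, CustID}.
OrderNo → ItemID, CustID applies, adding ItemID
ItemID, CustID → Date applies, adding Date
Closure: {OrderNo, Date, ItemID, CustID}.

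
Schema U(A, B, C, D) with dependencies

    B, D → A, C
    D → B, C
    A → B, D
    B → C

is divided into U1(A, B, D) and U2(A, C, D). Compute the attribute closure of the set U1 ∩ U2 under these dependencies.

U1 ∩ U2 = {A, D}.
D → B, C applies, adding B, C
Closure: {A, B, C, D}.

A, B, C, D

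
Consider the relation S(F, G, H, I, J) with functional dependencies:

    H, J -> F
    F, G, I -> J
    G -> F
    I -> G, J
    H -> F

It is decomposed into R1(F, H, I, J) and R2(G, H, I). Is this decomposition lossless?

Yes

Common attributes: R1 ∩ R2 = {H, I}.
Closure of {H, I}: I → G, J applies, adding G, J; H → F applies, adding F. So (H, I)⁺ = {F, G, H, I, J}.
This closure contains every attribute of R1, so R1 ∩ R2 → R1. The join is lossless.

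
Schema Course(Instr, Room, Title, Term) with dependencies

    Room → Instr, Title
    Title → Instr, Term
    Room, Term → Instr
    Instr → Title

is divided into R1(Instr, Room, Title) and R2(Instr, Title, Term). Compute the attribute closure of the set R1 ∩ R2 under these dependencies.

R1 ∩ R2 = {Instr, Title}.
Title → Instr, Term applies, adding Term
Closure: {Instr, Title, Term}.

Instr, Title, Term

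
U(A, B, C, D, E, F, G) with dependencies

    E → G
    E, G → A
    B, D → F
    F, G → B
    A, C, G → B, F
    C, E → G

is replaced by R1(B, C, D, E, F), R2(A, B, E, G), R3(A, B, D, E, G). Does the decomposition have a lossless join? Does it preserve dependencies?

lossless but not dependency-preserving

Lossless test (chase): Rows 1 and 2 agree on E; apply E→G and equate their G entries. Rows 1 and 2 agree on E, G; apply E, G→A and equate their A entries. Rows 1 and 3 agree on B, D; apply B, D→F and equate their F entries. Row 1 is now all distinguished symbols — the join is lossless.
Dependency preservation: the restricted closure of {F, G} across the fragments never reaches {B}, so F, G → B cannot be enforced without a join — not preserved.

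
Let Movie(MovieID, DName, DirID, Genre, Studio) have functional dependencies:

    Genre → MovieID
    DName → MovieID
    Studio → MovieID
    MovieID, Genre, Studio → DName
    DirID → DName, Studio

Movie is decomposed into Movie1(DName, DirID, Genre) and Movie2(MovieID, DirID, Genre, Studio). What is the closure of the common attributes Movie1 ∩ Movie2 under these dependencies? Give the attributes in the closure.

MovieID, DName, DirID, Genre, Studio

Movie1 ∩ Movie2 = {DirID, Genre}.
Genre → MovieID applies, adding MovieID
DirID → DName, Studio applies, adding DName, Studio
Closure: {MovieID, DName, DirID, Genre, Studio}.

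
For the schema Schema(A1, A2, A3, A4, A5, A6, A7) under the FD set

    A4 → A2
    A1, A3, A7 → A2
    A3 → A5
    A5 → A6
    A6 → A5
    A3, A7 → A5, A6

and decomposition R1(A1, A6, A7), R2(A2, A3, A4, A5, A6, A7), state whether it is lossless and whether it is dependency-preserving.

lossy and not dependency-preserving

Lossless test: (A6, A7)⁺ = {A5, A6, A7}, which is a superkey of neither fragment — lossy.
Dependency preservation: the restricted closure of {A1, A3, A7} across the fragments never reaches {A2}, so A1, A3, A7 → A2 cannot be enforced without a join — not preserved.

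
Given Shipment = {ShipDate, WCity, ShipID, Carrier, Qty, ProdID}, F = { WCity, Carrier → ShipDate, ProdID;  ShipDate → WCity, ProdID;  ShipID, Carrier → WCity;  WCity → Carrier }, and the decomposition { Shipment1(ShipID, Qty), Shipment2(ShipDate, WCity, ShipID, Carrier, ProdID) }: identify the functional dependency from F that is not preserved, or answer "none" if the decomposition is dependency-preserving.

WCity, Carrier → ShipDate, ProdID lies within Shipment2.
ShipDate → WCity, ProdID lies within Shipment2.
ShipID, Carrier → WCity lies within Shipment2.
WCity → Carrier lies within Shipment2.
Every dependency is enforceable on the fragments, so the decomposition is dependency-preserving.

none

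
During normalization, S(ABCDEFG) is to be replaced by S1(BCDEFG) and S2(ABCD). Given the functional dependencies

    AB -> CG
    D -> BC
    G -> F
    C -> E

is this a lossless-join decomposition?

Common attributes: S1 ∩ S2 = {BCD}.
Closure of {BCD}: C → E applies, adding E. So (BCD)⁺ = {BCDE}.
The closure contains neither all of S1 = {BCDEFG} nor all of S2 = {ABCD}, so the common attributes are not a superkey of either fragment. The join is lossy.

No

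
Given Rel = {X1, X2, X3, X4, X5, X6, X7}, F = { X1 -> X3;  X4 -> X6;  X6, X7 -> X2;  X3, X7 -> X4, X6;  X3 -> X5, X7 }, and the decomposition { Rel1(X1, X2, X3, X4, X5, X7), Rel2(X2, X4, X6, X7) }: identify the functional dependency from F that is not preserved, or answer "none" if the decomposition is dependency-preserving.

none

X1 → X3 lies within Rel1.
X4 → X6 lies within Rel2.
X6, X7 → X2 lies within Rel2.
X3, X7 → X4, X6: restricted closure across fragments reaches X4, X6.
X3 → X5, X7 lies within Rel1.
Every dependency is enforceable on the fragments, so the decomposition is dependency-preserving.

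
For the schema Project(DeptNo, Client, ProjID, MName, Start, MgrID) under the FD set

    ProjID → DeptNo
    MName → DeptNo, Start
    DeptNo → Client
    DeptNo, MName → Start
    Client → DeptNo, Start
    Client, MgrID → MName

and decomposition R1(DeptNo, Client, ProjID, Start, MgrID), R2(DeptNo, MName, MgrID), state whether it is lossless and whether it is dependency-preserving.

Lossless test: (DeptNo, MgrID)⁺ = {DeptNo, Client, MName, Start, MgrID}, which contains all of one fragment — lossless.
Dependency preservation: MName → DeptNo, Start; DeptNo, MName → Start; Client, MgrID → MName are not contained in any single fragment, but the restricted closure of each left-hand side across the fragments still reaches the right-hand side; the remaining FDs each lie inside some fragment. All dependencies are preserved.

lossless and dependency-preserving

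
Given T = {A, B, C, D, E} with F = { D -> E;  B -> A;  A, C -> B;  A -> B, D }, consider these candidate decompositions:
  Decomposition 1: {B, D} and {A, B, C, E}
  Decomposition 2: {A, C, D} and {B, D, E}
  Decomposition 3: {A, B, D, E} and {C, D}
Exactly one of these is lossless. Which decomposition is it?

Decomposition 1

Decomposition 1: common = {B}, closure = {A, B, D, E} → lossless.
Decomposition 2: common = {D}, closure = {D, E} → lossy.
Decomposition 3: common = {D}, closure = {D, E} → lossy.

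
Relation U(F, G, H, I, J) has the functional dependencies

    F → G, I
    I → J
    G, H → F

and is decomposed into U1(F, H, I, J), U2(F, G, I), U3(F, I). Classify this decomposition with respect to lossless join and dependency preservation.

Lossless test (chase): Rows 1 and 2 agree on F; apply F→G, I and equate their G, I entries. Rows 1 and 3 agree on F; apply F→G, I and equate their G, I entries. Rows 1 and 2 agree on I; apply I→J and equate their J entries. Rows 1 and 3 agree on I; apply I→J and equate their J entries. Row 1 is now all distinguished symbols — the join is lossless.
Dependency preservation: the restricted closure of {G, H} across the fragments never reaches {F}, so G, H → F cannot be enforced without a join — not preserved.

lossless but not dependency-preserving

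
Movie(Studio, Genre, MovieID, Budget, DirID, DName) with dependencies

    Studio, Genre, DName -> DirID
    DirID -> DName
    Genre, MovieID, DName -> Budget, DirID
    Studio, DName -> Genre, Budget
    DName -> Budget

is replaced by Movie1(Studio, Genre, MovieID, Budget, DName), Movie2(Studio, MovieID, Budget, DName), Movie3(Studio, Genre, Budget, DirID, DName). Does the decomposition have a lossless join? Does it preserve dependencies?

Lossless test (chase): Rows 1 and 3 agree on Studio, Genre, DName; apply Studio, Genre, DName→DirID and equate their DirID entries. Rows 1 and 2 agree on Studio, DName; apply Studio, DName→Genre, Budget and equate their Genre, Budget entries. Rows 1 and 2 agree on Studio, Genre, DName; apply Studio, Genre, DName→DirID and equate their DirID entries. Row 1 is now all distinguished symbols — the join is lossless.
Dependency preservation: the restricted closure of {Genre, MovieID, DName} across the fragments never reaches {Budget, DirID}, so Genre, MovieID, DName → Budget, DirID cannot be enforced without a join — not preserved.

lossless but not dependency-preserving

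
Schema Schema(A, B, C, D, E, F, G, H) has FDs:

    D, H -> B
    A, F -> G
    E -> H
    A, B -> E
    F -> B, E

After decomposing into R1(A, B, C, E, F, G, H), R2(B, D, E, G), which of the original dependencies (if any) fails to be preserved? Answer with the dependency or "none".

Check D, H → B: no single fragment contains all of {B, D, H}, and the restricted closure of {D, H} across the fragments never reaches {B}.
A, F → G is preserved.
E → H is preserved.
A, B → E is preserved.
F → B, E is preserved.

D, H -> B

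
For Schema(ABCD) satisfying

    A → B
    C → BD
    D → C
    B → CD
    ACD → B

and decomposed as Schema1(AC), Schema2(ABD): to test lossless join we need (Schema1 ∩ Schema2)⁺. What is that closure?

Schema1 ∩ Schema2 = {A}.
A → B applies, adding B
B → CD applies, adding CD
Closure: {ABCD}.

ABCD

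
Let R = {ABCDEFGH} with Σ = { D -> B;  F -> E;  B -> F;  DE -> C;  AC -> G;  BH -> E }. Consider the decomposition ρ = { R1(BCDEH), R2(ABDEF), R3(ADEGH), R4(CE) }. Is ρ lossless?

Yes

Chase test. Columns are ABCDEFGH; row i has aⱼ where attribute j ∈ Ri, else bᵢⱼ.
Initial tableau (one row per fragment):
  row 1: b11 a2 a3 a4 a5 b16 b17 a8
  row 2: a1 a2 b23 a4 a5 a6 b27 b28
  row 3: a1 b32 b33 a4 a5 b36 a7 a8
  row 4: b41 b42 a3 b44 a5 b46 b47 b48
Rows 1 and 3 agree on D; apply D→B and equate their B entries.
Rows 1 and 2 agree on B; apply B→F and equate their F entries.
Rows 1 and 3 agree on B; apply B→F and equate their F entries.
Rows 1 and 2 agree on DE; apply DE→C and equate their C entries.
Rows 1 and 3 agree on DE; apply DE→C and equate their C entries.
Rows 2 and 3 agree on AC; apply AC→G and equate their G entries.
Row 3 is now all distinguished symbols — the join is lossless.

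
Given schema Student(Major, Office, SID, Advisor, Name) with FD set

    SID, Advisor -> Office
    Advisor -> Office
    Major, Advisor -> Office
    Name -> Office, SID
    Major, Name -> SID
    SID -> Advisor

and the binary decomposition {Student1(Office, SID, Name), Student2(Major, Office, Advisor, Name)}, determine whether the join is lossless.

Yes

Common attributes: Student1 ∩ Student2 = {Office, Name}.
Closure of {Office, Name}: Name → Office, SID applies, adding SID; SID → Advisor applies, adding Advisor. So (Office, Name)⁺ = {Office, SID, Advisor, Name}.
This closure contains every attribute of Student1, so Student1 ∩ Student2 → Student1. The join is lossless.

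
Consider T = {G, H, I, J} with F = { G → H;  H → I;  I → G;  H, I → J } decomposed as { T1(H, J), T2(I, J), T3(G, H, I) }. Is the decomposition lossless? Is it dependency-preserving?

lossless and dependency-preserving

Lossless test (chase): Rows 1 and 3 agree on H; apply H→I and equate their I entries. Rows 1 and 2 agree on I; apply I→G and equate their G entries. Rows 1 and 3 agree on I; apply I→G and equate their G entries. Rows 1 and 3 agree on H, I; apply H, I→J and equate their J entries. Rows 1 and 2 agree on G; apply G→H and equate their H entries. Row 1 is now all distinguished symbols — the join is lossless.
Dependency preservation: H, I → J is not contained in any single fragment, but the restricted closure of its left-hand side across the fragments still reaches the right-hand side; the remaining FDs each lie inside some fragment. All dependencies are preserved.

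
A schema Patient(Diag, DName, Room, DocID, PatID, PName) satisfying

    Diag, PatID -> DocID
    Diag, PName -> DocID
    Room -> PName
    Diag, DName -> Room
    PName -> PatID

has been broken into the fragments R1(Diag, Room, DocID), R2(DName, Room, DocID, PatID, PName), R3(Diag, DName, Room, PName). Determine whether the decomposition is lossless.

Yes

Chase test. Columns are Diag, DName, Room, DocID, PatID, PName; row i has aⱼ where attribute j ∈ Ri, else bᵢⱼ.
Initial tableau (one row per fragment):
  row 1: a1 b12 a3 a4 b15 b16
  row 2: b21 a2 a3 a4 a5 a6
  row 3: a1 a2 a3 b34 b35 a6
Rows 1 and 2 agree on Room; apply Room→PName and equate their PName entries.
Rows 1 and 2 agree on PName; apply PName→PatID and equate their PatID entries.
Rows 1 and 3 agree on PName; apply PName→PatID and equate their PatID entries.
Rows 1 and 3 agree on Diag, PatID; apply Diag, PatID→DocID and equate their DocID entries.
Row 3 is now all distinguished symbols — the join is lossless.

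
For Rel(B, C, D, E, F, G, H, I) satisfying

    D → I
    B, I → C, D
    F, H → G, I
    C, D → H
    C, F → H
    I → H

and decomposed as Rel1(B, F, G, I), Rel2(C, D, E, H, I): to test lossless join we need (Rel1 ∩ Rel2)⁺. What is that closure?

H, I

Rel1 ∩ Rel2 = {I}.
I → H applies, adding H
Closure: {H, I}.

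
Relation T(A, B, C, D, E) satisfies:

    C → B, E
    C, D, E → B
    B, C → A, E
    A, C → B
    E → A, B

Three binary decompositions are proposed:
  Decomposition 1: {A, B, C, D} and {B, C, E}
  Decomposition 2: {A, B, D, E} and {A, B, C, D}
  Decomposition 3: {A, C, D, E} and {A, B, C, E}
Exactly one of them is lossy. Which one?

Decomposition 1: common = {B, C}, closure = {A, B, C, E} → lossless.
Decomposition 2: common = {A, B, D}, closure = {A, B, D} → lossy.
Decomposition 3: common = {A, C, E}, closure = {A, B, C, E} → lossless.

Decomposition 2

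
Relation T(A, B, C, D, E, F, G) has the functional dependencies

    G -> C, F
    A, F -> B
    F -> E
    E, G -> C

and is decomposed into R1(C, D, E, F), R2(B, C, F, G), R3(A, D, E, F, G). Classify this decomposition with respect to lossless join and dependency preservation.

lossy and not dependency-preserving

Lossless test (chase): Rows 2 and 3 agree on G; apply G→C, F and equate their C, F entries. Rows 1 and 2 agree on F; apply F→E and equate their E entries. No row becomes fully distinguished — the join is lossy.
Dependency preservation: the restricted closure of {A, F} across the fragments never reaches {B}, so A, F → B cannot be enforced without a join — not preserved.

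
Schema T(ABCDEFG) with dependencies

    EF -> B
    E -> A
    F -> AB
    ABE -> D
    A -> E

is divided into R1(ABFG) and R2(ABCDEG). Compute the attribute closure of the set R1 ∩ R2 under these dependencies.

ABDEG

R1 ∩ R2 = {ABG}.
A → E applies, adding E
ABE → D applies, adding D
Closure: {ABDEG}.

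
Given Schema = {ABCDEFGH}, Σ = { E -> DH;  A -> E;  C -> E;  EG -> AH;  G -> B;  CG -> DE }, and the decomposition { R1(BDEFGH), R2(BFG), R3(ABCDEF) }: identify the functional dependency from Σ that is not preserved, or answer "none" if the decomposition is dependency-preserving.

Check EG → AH: no single fragment contains all of {AEGH}, and the restricted closure of {EG} across the fragments never reaches {AH}.
E → DH is preserved.
A → E is preserved.
C → E is preserved.
G → B is preserved.
CG → DE is preserved.

EG -> AH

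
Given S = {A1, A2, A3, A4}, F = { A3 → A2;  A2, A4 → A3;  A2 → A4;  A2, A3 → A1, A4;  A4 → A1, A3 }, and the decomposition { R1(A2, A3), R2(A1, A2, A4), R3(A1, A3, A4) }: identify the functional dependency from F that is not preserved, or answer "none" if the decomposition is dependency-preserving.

none

A3 → A2 lies within R1.
A2, A4 → A3: restricted closure across fragments reaches A3.
A2 → A4 lies within R2.
A2, A3 → A1, A4: restricted closure across fragments reaches A1, A4.
A4 → A1, A3 lies within R3.
Every dependency is enforceable on the fragments, so the decomposition is dependency-preserving.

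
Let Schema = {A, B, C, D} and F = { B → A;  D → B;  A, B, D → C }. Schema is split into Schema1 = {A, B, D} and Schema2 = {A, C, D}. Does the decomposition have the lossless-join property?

Yes

Common attributes: Schema1 ∩ Schema2 = {A, D}.
Closure of {A, D}: D → B applies, adding B; A, B, D → C applies, adding C. So (A, D)⁺ = {A, B, C, D}.
This closure contains every attribute of Schema1, so Schema1 ∩ Schema2 → Schema1. The join is lossless.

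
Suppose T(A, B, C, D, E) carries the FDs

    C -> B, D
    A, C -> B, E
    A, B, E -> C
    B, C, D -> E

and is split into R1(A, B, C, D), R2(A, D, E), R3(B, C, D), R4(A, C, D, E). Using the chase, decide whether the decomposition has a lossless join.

Chase test. Columns are A, B, C, D, E; row i has aⱼ where attribute j ∈ Ri, else bᵢⱼ.
Initial tableau (one row per fragment):
  row 1: a1 a2 a3 a4 b15
  row 2: a1 b22 b23 a4 a5
  row 3: b31 a2 a3 a4 b35
  row 4: a1 b42 a3 a4 a5
Rows 1 and 4 agree on C; apply C→B, D and equate their B, D entries.
Rows 1 and 4 agree on A, C; apply A, C→B, E and equate their B, E entries.
Rows 1 and 3 agree on B, C, D; apply B, C, D→E and equate their E entries.
Row 1 is now all distinguished symbols — the join is lossless.

Yes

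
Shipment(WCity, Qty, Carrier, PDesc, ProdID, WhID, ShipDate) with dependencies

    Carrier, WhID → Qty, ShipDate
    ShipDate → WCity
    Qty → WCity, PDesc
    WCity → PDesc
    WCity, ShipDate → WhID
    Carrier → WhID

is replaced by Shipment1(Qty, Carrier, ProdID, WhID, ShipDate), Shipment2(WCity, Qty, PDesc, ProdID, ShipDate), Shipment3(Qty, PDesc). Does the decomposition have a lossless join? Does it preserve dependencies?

Lossless test (chase): Rows 1 and 2 agree on ShipDate; apply ShipDate→WCity and equate their WCity entries. Rows 1 and 2 agree on Qty; apply Qty→WCity, PDesc and equate their WCity, PDesc entries. Rows 1 and 3 agree on Qty; apply Qty→WCity, PDesc and equate their WCity, PDesc entries. Rows 1 and 2 agree on WCity, ShipDate; apply WCity, ShipDate→WhID and equate their WhID entries. Row 1 is now all distinguished symbols — the join is lossless.
Dependency preservation: WCity, ShipDate → WhID is not contained in any single fragment, but the restricted closure of its left-hand side across the fragments still reaches the right-hand side; the remaining FDs each lie inside some fragment. All dependencies are preserved.

lossless and dependency-preserving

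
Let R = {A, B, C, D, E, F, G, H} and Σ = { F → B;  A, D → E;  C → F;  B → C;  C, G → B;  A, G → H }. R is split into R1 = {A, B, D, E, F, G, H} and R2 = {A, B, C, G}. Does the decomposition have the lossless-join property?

Common attributes: R1 ∩ R2 = {A, B, G}.
Closure of {A, B, G}: B → C applies, adding C; A, G → H applies, adding H; C → F applies, adding F. So (A, B, G)⁺ = {A, B, C, F, G, H}.
This closure contains every attribute of R2, so R1 ∩ R2 → R2. The join is lossless.

Yes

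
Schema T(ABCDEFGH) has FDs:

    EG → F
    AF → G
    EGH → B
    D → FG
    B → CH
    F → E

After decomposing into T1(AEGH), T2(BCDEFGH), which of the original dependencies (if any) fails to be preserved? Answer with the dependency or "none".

Check AF → G: no single fragment contains all of {AFG}, and the restricted closure of {AF} across the fragments never reaches {G}.
EG → F is preserved.
EGH → B is preserved.
D → FG is preserved.
B → CH is preserved.
F → E is preserved.

AF → G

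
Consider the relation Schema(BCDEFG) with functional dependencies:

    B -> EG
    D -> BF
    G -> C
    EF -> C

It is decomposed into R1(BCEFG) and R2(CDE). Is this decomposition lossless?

Common attributes: R1 ∩ R2 = {CE}.
No dependency enlarges {CE}, so (CE)⁺ = {CE}.
The closure contains neither all of R1 = {BCEFG} nor all of R2 = {CDE}, so the common attributes are not a superkey of either fragment. The join is lossy.

No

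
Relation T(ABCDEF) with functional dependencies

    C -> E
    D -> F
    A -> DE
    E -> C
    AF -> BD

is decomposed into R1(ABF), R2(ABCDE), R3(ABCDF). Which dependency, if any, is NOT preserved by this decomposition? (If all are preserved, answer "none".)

C → E lies within R2.
D → F lies within R3.
A → DE lies within R2.
E → C lies within R2.
AF → BD lies within R3.
Every dependency is enforceable on the fragments, so the decomposition is dependency-preserving.

none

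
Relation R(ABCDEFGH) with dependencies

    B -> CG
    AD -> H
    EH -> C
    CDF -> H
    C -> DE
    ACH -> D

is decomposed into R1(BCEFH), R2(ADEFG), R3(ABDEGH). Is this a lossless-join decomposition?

Chase test. Columns are ABCDEFGH; row i has aⱼ where attribute j ∈ Ri, else bᵢⱼ.
Initial tableau (one row per fragment):
  row 1: b11 a2 a3 b14 a5 a6 b17 a8
  row 2: a1 b22 b23 a4 a5 a6 a7 b28
  row 3: a1 a2 b33 a4 a5 b36 a7 a8
Rows 1 and 3 agree on B; apply B→CG and equate their CG entries.
Rows 2 and 3 agree on AD; apply AD→H and equate their H entries.
Rows 1 and 2 agree on EH; apply EH→C and equate their C entries.
Rows 1 and 2 agree on C; apply C→DE and equate their DE entries.
No row becomes fully distinguished — the join is lossy.

No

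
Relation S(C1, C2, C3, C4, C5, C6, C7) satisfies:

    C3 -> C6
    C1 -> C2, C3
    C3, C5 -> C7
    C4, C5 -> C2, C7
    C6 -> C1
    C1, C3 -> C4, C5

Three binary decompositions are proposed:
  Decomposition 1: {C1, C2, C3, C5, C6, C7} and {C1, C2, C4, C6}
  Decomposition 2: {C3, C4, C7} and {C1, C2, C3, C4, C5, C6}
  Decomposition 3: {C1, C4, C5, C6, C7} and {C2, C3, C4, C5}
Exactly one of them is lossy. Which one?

Decomposition 3

Decomposition 1: common = {C1, C2, C6}, closure = {C1, C2, C3, C4, C5, C6, C7} → lossless.
Decomposition 2: common = {C3, C4}, closure = {C1, C2, C3, C4, C5, C6, C7} → lossless.
Decomposition 3: common = {C4, C5}, closure = {C2, C4, C5, C7} → lossy.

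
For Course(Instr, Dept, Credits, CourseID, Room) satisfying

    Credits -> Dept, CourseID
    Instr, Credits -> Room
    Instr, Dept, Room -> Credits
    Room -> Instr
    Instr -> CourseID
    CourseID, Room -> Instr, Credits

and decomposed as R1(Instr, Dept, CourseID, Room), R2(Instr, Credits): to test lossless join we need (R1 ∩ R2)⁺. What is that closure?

R1 ∩ R2 = {Instr}.
Instr → CourseID applies, adding CourseID
Closure: {Instr, CourseID}.

Instr, CourseID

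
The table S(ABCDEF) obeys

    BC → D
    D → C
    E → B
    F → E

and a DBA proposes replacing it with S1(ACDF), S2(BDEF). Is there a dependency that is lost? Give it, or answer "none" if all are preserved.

BC → D

Check BC → D: no single fragment contains all of {BCD}, and the restricted closure of {BC} across the fragments never reaches {D}.
D → C is preserved.
E → B is preserved.
F → E is preserved.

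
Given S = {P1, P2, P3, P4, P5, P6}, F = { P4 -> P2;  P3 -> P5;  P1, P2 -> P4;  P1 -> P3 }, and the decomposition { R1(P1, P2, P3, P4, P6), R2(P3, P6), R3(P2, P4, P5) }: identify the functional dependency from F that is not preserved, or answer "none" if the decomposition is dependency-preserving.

P3 -> P5

Check P3 → P5: no single fragment contains all of {P3, P5}, and the restricted closure of {P3} across the fragments never reaches {P5}.
P4 → P2 is preserved.
P1, P2 → P4 is preserved.
P1 → P3 is preserved.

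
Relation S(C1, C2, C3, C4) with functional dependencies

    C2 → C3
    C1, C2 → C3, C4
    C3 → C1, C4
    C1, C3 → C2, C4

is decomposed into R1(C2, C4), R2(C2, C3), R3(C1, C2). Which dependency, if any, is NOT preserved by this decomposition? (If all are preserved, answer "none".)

none

C2 → C3 lies within R2.
C1, C2 → C3, C4: restricted closure across fragments reaches C3, C4.
C3 → C1, C4: restricted closure across fragments reaches C1, C4.
C1, C3 → C2, C4: restricted closure across fragments reaches C2, C4.
Every dependency is enforceable on the fragments, so the decomposition is dependency-preserving.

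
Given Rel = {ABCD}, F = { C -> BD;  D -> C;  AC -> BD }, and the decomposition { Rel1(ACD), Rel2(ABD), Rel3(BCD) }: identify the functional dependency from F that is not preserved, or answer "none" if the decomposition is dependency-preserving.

none

C → BD lies within Rel3.
D → C lies within Rel1.
AC → BD: restricted closure across fragments reaches BD.
Every dependency is enforceable on the fragments, so the decomposition is dependency-preserving.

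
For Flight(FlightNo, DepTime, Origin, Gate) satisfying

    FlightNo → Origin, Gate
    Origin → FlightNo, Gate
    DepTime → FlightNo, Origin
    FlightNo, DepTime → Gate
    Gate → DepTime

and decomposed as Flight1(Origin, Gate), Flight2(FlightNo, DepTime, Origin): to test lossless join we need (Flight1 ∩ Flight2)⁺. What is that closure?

Flight1 ∩ Flight2 = {Origin}.
Origin → FlightNo, Gate applies, adding FlightNo, Gate
Gate → DepTime applies, adding DepTime
Closure: {FlightNo, DepTime, Origin, Gate}.

FlightNo, DepTime, Origin, Gate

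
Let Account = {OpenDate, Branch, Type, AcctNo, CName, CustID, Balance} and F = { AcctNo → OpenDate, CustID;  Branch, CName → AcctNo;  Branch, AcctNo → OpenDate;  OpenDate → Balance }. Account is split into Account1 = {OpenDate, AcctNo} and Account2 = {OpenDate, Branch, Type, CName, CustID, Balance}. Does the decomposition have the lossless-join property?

Common attributes: Account1 ∩ Account2 = {OpenDate}.
Closure of {OpenDate}: OpenDate → Balance applies, adding Balance. So (OpenDate)⁺ = {OpenDate, Balance}.
The closure contains neither all of Account1 = {OpenDate, AcctNo} nor all of Account2 = {OpenDate, Branch, Type, CName, CustID, Balance}, so the common attributes are not a superkey of either fragment. The join is lossy.

No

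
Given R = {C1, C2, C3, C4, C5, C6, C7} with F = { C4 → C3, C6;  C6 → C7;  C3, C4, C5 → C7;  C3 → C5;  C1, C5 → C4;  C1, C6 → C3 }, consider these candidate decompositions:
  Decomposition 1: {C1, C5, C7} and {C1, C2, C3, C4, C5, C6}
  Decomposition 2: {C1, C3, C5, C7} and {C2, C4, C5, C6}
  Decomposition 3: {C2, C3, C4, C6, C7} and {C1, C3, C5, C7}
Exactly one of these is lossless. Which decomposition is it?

Decomposition 1: common = {C1, C5}, closure = {C1, C3, C4, C5, C6, C7} → lossless.
Decomposition 2: common = {C5}, closure = {C5} → lossy.
Decomposition 3: common = {C3, C7}, closure = {C3, C5, C7} → lossy.

Decomposition 1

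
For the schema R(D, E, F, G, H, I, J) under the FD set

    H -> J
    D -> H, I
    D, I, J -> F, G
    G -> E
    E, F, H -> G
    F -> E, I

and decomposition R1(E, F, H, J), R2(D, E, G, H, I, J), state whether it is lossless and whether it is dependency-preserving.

lossy and not dependency-preserving

Lossless test: (E, H, J)⁺ = {E, H, J}, which is a superkey of neither fragment — lossy.
Dependency preservation: the restricted closure of {D, I, J} across the fragments never reaches {F, G}, so D, I, J → F, G cannot be enforced without a join — not preserved.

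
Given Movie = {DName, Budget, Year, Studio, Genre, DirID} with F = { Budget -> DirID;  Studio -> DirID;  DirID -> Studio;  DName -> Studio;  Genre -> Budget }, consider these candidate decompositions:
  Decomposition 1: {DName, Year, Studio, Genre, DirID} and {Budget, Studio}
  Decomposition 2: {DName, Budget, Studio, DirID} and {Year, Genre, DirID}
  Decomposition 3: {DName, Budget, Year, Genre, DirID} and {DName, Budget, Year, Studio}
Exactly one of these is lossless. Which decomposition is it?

Decomposition 3

Decomposition 1: common = {Studio}, closure = {Studio, DirID} → lossy.
Decomposition 2: common = {DirID}, closure = {Studio, DirID} → lossy.
Decomposition 3: common = {DName, Budget, Year}, closure = {DName, Budget, Year, Studio, DirID} → lossless.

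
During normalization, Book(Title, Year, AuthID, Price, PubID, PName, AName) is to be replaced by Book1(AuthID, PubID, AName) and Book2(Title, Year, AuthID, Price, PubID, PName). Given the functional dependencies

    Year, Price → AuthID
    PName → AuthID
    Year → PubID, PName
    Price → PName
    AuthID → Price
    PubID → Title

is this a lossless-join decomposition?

No

Common attributes: Book1 ∩ Book2 = {AuthID, PubID}.
Closure of {AuthID, PubID}: AuthID → Price applies, adding Price; PubID → Title applies, adding Title; Price → PName applies, adding PName. So (AuthID, PubID)⁺ = {Title, AuthID, Price, PubID, PName}.
The closure contains neither all of Book1 = {AuthID, PubID, AName} nor all of Book2 = {Title, Year, AuthID, Price, PubID, PName}, so the common attributes are not a superkey of either fragment. The join is lossy.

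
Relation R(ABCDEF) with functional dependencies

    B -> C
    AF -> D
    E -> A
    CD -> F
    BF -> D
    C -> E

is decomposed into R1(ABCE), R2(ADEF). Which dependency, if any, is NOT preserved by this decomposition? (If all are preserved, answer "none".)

Check CD → F: no single fragment contains all of {CDF}, and the restricted closure of {CD} across the fragments never reaches {F}.
B → C is preserved.
AF → D is preserved.
E → A is preserved.
BF → D is preserved.
C → E is preserved.

CD -> F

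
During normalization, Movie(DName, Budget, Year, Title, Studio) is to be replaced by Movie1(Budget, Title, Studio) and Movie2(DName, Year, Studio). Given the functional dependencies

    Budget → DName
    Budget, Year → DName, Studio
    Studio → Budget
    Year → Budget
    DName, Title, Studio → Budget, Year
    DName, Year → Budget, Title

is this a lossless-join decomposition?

Common attributes: Movie1 ∩ Movie2 = {Studio}.
Closure of {Studio}: Studio → Budget applies, adding Budget; Budget → DName applies, adding DName. So (Studio)⁺ = {DName, Budget, Studio}.
The closure contains neither all of Movie1 = {Budget, Title, Studio} nor all of Movie2 = {DName, Year, Studio}, so the common attributes are not a superkey of either fragment. The join is lossy.

No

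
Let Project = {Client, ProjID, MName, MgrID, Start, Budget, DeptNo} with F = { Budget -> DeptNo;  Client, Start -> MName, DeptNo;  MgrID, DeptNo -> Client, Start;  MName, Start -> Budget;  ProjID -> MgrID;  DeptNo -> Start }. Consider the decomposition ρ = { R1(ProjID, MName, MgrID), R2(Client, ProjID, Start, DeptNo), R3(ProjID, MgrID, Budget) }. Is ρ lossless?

Chase test. Columns are Client, ProjID, MName, MgrID, Start, Budget, DeptNo; row i has aⱼ where attribute j ∈ Ri, else bᵢⱼ.
Initial tableau (one row per fragment):
  row 1: b11 a2 a3 a4 b15 b16 b17
  row 2: a1 a2 b23 b24 a5 b26 a7
  row 3: b31 a2 b33 a4 b35 a6 b37
Rows 1 and 2 agree on ProjID; apply ProjID→MgrID and equate their MgrID entries.
No row becomes fully distinguished — the join is lossy.

No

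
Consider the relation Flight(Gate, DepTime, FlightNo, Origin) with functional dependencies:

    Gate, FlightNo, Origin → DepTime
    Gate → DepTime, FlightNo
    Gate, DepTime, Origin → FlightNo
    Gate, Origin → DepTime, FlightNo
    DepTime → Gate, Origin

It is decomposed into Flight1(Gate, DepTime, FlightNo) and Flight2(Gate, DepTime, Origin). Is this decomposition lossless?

Common attributes: Flight1 ∩ Flight2 = {Gate, DepTime}.
Closure of {Gate, DepTime}: Gate → DepTime, FlightNo applies, adding FlightNo; DepTime → Gate, Origin applies, adding Origin. So (Gate, DepTime)⁺ = {Gate, DepTime, FlightNo, Origin}.
This closure contains every attribute of Flight1, so Flight1 ∩ Flight2 → Flight1. The join is lossless.

Yes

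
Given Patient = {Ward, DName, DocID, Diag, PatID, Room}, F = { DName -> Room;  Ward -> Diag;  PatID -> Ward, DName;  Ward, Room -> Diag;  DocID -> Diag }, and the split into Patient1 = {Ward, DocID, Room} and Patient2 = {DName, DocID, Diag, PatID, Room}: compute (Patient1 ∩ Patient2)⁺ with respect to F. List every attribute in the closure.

Patient1 ∩ Patient2 = {DocID, Room}.
DocID → Diag applies, adding Diag
Closure: {DocID, Diag, Room}.

DocID, Diag, Room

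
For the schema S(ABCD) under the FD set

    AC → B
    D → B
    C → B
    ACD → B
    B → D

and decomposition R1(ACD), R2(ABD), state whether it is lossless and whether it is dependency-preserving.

lossless and dependency-preserving

Lossless test: (AD)⁺ = {ABD}, which contains all of one fragment — lossless.
Dependency preservation: AC → B; C → B; ACD → B are not contained in any single fragment, but the restricted closure of each left-hand side across the fragments still reaches the right-hand side; the remaining FDs each lie inside some fragment. All dependencies are preserved.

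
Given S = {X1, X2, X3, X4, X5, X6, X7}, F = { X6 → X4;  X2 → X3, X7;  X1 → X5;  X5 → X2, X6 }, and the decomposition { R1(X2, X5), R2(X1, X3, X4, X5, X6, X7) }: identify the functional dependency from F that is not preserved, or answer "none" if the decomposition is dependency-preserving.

X2 → X3, X7

Check X2 → X3, X7: no single fragment contains all of {X2, X3, X7}, and the restricted closure of {X2} across the fragments never reaches {X3, X7}.
X6 → X4 is preserved.
X1 → X5 is preserved.
X5 → X2, X6 is preserved.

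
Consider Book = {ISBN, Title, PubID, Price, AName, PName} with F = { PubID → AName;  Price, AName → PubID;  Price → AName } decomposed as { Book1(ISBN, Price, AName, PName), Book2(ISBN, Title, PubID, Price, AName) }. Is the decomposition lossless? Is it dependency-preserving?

Lossless test: (ISBN, Price, AName)⁺ = {ISBN, PubID, Price, AName}, which is a superkey of neither fragment — lossy.
Dependency preservation: every FD's attributes lie within a single fragment, so each can be enforced locally — preserved.

lossy but dependency-preserving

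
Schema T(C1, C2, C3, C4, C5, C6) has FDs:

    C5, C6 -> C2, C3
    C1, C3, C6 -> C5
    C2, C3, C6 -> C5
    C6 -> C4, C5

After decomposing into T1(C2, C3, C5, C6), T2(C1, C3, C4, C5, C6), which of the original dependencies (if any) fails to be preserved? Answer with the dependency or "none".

C5, C6 → C2, C3 lies within T1.
C1, C3, C6 → C5 lies within T2.
C2, C3, C6 → C5 lies within T1.
C6 → C4, C5 lies within T2.
Every dependency is enforceable on the fragments, so the decomposition is dependency-preserving.

none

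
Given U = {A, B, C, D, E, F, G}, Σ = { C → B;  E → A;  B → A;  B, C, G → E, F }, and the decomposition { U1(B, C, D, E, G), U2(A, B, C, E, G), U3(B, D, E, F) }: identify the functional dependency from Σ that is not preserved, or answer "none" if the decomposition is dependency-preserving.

Check B, C, G → E, F: no single fragment contains all of {B, C, E, F, G}, and the restricted closure of {B, C, G} across the fragments never reaches {E, F}.
C → B is preserved.
E → A is preserved.
B → A is preserved.

B, C, G → E, F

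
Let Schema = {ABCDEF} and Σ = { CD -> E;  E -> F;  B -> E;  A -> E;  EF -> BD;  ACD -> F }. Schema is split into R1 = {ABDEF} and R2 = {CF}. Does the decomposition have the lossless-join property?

Common attributes: R1 ∩ R2 = {F}.
No dependency enlarges {F}, so (F)⁺ = {F}.
The closure contains neither all of R1 = {ABDEF} nor all of R2 = {CF}, so the common attributes are not a superkey of either fragment. The join is lossy.

No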